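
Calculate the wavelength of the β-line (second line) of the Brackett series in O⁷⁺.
41.006931 nm

The lines of a series are numbered from the longest wavelength (smallest ΔE) outward; the second line is the transition from n = n_f + 2 to n_f.
The Brackett series has all transitions ending at n_f = 4.

For O⁷⁺ (Z = 8), the second line (β-line) is the jump from n = 6 to n = 4:
E_6 = -13.6057 × 8² / 6² = -24.18791111 eV
E_4 = -13.6057 × 8² / 4² = -54.42280000 eV
ΔE = E_6 - E_4 = 30.23488889 eV

λ = hc/E = 1239.84 eV·nm / 30.23488889 eV
λ = 41.006931 nm

This is the β-line of the Brackett series in O⁷⁺.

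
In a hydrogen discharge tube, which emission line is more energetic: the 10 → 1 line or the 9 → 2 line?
10 → 1

Calculate the energy for each transition:

Transition 10 → 1:
ΔE₁ = |E_1 - E_10| = |-13.6057/1² - (-13.6057/10²)|
ΔE₁ = |-13.60570000 - (-0.13605700)| = 13.46964 eV

Transition 9 → 2:
ΔE₂ = |E_2 - E_9| = |-13.6057/2² - (-13.6057/9²)|
ΔE₂ = |-3.40142500 - (-0.16797160)| = 3.23345 eV

Since 13.46964 eV > 3.23345 eV, the transition 10 → 1 emits the more energetic photon.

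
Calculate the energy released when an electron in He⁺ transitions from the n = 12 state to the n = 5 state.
1.7990 eV

The energy levels are E_n = -13.6057 Z² eV / n².

Energy at n = 12: E_12 = -13.6057 × 2² / 12² = -0.3779361 eV
Energy at n = 5: E_5 = -13.6057 × 2² / 5² = -2.1769120 eV

For emission (electron falling to lower state), the photon energy is:
E_photon = E_12 - E_5 = |-0.3779361 - (-2.1769120)|
E_photon = 1.7990 eV

This energy is carried away by the emitted photon.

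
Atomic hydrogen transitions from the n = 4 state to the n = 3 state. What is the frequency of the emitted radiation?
1.5992e+14 Hz

First, find the transition energy:
E_4 = -13.6057 / 4² = -0.85035625 eV
E_3 = -13.6057 / 3² = -1.51174444 eV
|ΔE| = |E_3 - E_4| = 0.66138819 eV

Convert to Joules: E = 0.66138819 eV × (1.602177 × 10⁻¹⁹ J/eV) = 1.059661e-19 J

Using E = hf:
f = E/h = 1.059661e-19 J / (6.62607 × 10⁻³⁴ J·s)
f = 1.5992e+14 Hz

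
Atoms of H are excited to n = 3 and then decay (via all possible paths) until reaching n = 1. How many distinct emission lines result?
3

The electron can occupy levels n = 1, 2, ..., 3 during de-excitation — that is m = 3 - 1 + 1 = 3 distinct levels.

The number of distinct spectral lines equals the number of ways to choose 2 of these m levels (each pair gives one possible emission transition):

Number of lines = m(m-1)/2 = 3×2/2 = 3

These correspond to all possible transitions between the 3 levels:
3 → 2, 3 → 1, 2 → 1

Each transition produces a photon with a unique energy (and thus wavelength). This count does not depend on Z.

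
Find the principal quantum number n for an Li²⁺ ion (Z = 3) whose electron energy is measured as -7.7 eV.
n = 4

The exact energy levels follow E_n = -13.6057 Z² / n² eV with Z = 3.

The measured value (-7.7 eV) is reported to only 2 significant figures, so we must test candidate n values and see which one matches to that precision.

Candidate energies:
  n = 2:  E = -13.6057 × 3² / 2² = -30.61283 eV
  n = 3:  E = -13.6057 × 3² / 3² = -13.60570 eV
  n = 4:  E = -13.6057 × 3² / 4² = -7.65321 eV  ← matches
  n = 5:  E = -13.6057 × 3² / 5² = -4.89805 eV
  n = 6:  E = -13.6057 × 3² / 6² = -3.40143 eV

Checking against the measurement of -7.7 eV (2 sig figs), only n = 4 agrees:
E_4 = -7.65321 eV, which rounds to -7.7 eV ✓

Therefore n = 4.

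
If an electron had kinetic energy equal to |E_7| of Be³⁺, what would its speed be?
1.25011e+06 m/s (or 0.416992% of c)

The binding energy at n = 7 for Be³⁺ is:
E_7 = -13.6057 × 4²/7² = -4.44267755 eV
|E_7| = 4.44267755 eV

Convert to Joules:
KE = 4.44267755 eV × (1.602177 × 10⁻¹⁹ J/eV) = 7.1179558e-19 J

Using KE = ½mv²:
v = √(2·KE/m_e)
v = √(2 × 7.1179558e-19 J / 9.10938 × 10⁻³¹ kg)
v = 1.25011e+06 m/s

This is approximately 0.416992% the speed of light.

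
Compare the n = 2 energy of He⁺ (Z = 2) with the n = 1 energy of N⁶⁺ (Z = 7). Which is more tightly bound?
N⁶⁺ at n = 1 (E = -666.6793 eV)

Using E_n = -13.6057 Z² / n² eV:

He⁺ (Z = 2) at n = 2:
E = -13.6057 × 2² / 2² = -13.6057 × 4 / 4 = -13.6057000 eV

N⁶⁺ (Z = 7) at n = 1:
E = -13.6057 × 7² / 1² = -13.6057 × 49 / 1 = -666.6793000 eV

Since -666.6793000 eV < -13.6057000 eV,
N⁶⁺ at n = 1 is more tightly bound (requires more energy to ionize).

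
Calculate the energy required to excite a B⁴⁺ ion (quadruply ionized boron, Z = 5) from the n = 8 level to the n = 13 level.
3.3020 eV

The energy levels of a hydrogen-like atom are E_n = -13.6057 Z² eV / n².

Energy at n = 8: E_8 = -13.6057 × 5² / 8² = -5.3147266 eV
Energy at n = 13: E_13 = -13.6057 × 5² / 13² = -2.0126775 eV

The excitation energy is the difference:
ΔE = E_13 - E_8
ΔE = -2.0126775 - (-5.3147266)
ΔE = 3.3020 eV

Since this is positive, energy must be absorbed (photon absorption).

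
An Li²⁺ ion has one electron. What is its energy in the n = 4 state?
-7.65321 eV

For hydrogen-like ions, the energy levels scale with Z²:
E_n = -13.6057 Z² / n² eV

For Li²⁺ (Z = 3) at n = 4:
E_4 = -13.6057 × 3² / 4²
E_4 = -13.6057 × 9 / 16
E_4 = -122.4513 / 16
E_4 = -7.65321 eV

The energy is 9 times more negative than hydrogen at the same n due to the stronger nuclear charge.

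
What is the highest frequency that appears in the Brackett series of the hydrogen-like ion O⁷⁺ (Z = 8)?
1.32e+16 Hz

The series limit corresponds to the transition from n = ∞ to n = 4.
This is the highest energy (shortest wavelength) transition in the Brackett series.

E_∞ = 0 eV
E_4 = -13.6057 × 8² / 4² = -54.42280 eV

Energy at series limit:
ΔE = E_∞ - E_4 = 0 - (-54.42280) = 54.42280 eV
E = 54.42280 eV × (1.602177 × 10⁻¹⁹ J/eV) = 8.7195e-18 J
f = E/h = 8.7195e-18 J / (6.62607 × 10⁻³⁴ J·s) = 1.32e+16 Hz

This energy equals the ionization energy from the n = 4 state of O⁷⁺.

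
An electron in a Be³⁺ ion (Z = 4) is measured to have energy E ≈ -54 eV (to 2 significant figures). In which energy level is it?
n = 2

The exact energy levels follow E_n = -13.6057 Z² / n² eV with Z = 4.

The measured value (-54 eV) is reported to only 2 significant figures, so we must test candidate n values and see which one matches to that precision.

Candidate energies:
  n = 1:  E = -13.6057 × 4² / 1² = -217.69120 eV
  n = 2:  E = -13.6057 × 4² / 2² = -54.42280 eV  ← matches
  n = 3:  E = -13.6057 × 4² / 3² = -24.18791 eV
  n = 4:  E = -13.6057 × 4² / 4² = -13.60570 eV

Checking against the measurement of -54 eV (2 sig figs), only n = 2 agrees:
E_2 = -54.42280 eV, which rounds to -54 eV ✓

Therefore n = 2.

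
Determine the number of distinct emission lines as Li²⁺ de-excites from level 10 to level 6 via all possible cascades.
10

The electron can occupy levels n = 6, 7, ..., 10 during de-excitation — that is m = 10 - 6 + 1 = 5 distinct levels.

The number of distinct spectral lines equals the number of ways to choose 2 of these m levels (each pair gives one possible emission transition):

Number of lines = m(m-1)/2 = 5×4/2 = 10

These correspond to all possible transitions between the 5 levels:
10 → 9, 10 → 8, 10 → 7, 10 → 6, 9 → 8, 9 → 7, 9 → 6, 8 → 7...

Each transition produces a photon with a unique energy (and thus wavelength). This count does not depend on Z.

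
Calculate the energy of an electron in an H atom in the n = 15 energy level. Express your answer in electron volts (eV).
-0.060470 eV

The energy levels of a hydrogen-like atom are given by:
E_n = -13.6057 eV / n²

For n = 15:
E_15 = -13.6057 eV / 15²
E_15 = -13.6057 eV / 225
E_15 = -0.060470 eV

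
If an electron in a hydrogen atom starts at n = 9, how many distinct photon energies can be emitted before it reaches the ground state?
36

The electron can occupy levels n = 1, 2, ..., 9 during de-excitation — that is m = 9 - 1 + 1 = 9 distinct levels.

The number of distinct spectral lines equals the number of ways to choose 2 of these m levels (each pair gives one possible emission transition):

Number of lines = m(m-1)/2 = 9×8/2 = 36

These correspond to all possible transitions between the 9 levels:
9 → 8, 9 → 7, 9 → 6, 9 → 5, 9 → 4, 9 → 3, 9 → 2, 9 → 1...

Each transition produces a photon with a unique energy (and thus wavelength). This count does not depend on Z.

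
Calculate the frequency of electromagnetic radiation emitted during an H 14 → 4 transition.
1.89e+14 Hz

First, find the transition energy:
E_14 = -13.6057 / 14² = -0.069417 eV
E_4 = -13.6057 / 4² = -0.850356 eV
|ΔE| = |E_4 - E_14| = 0.780939 eV

Convert to Joules: E = 0.780939 eV × (1.602177 × 10⁻¹⁹ J/eV) = 1.2512e-19 J

Using E = hf:
f = E/h = 1.2512e-19 J / (6.62607 × 10⁻³⁴ J·s)
f = 1.89e+14 Hz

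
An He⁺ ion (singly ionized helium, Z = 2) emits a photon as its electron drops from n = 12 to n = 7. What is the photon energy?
0.73 eV

The energy levels are E_n = -13.6057 Z² eV / n².

Energy at n = 12: E_12 = -13.6057 × 2² / 12² = -0.37794 eV
Energy at n = 7: E_7 = -13.6057 × 2² / 7² = -1.11067 eV

For emission (electron falling to lower state), the photon energy is:
E_photon = E_12 - E_7 = |-0.37794 - (-1.11067)|
E_photon = 0.73 eV

This energy is carried away by the emitted photon.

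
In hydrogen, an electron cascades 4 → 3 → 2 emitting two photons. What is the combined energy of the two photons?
2.55 eV

The energy levels of hydrogen are E_n = -13.6057 / n² eV.

First transition (4 → 3):
ΔE₁ = |E_3 - E_4|
ΔE₁ = |-1.51174444 - (-0.85035625)| = 0.66139 eV

Second transition (3 → 2):
ΔE₂ = |E_2 - E_3|
ΔE₂ = |-3.40142500 - (-1.51174444)| = 1.88968 eV

Total energy released:
E_total = ΔE₁ + ΔE₂ = 0.66139 + 1.88968 = 2.55 eV

Note: This equals the direct transition 4 → 2: 2.55 eV ✓
Energy is conserved regardless of the path taken.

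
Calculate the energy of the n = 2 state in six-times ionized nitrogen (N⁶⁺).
-166.6698 eV

For hydrogen-like ions, the energy levels scale with Z²:
E_n = -13.6057 Z² / n² eV

For N⁶⁺ (Z = 7) at n = 2:
E_2 = -13.6057 × 7² / 2²
E_2 = -13.6057 × 49 / 4
E_2 = -666.6793 / 4
E_2 = -166.6698 eV

The energy is 49 times more negative than hydrogen at the same n due to the stronger nuclear charge.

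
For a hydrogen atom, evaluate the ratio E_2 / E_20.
100.000000

Using E_n = -13.6057 Z² / n² eV with Z = 1:

E_2 = -13.6057 / 2² = -13.6057 / 4 = -3.401425000000 eV
E_20 = -13.6057 / 20² = -13.6057 / 400 = -0.034014250000 eV

The ratio is:
E_2/E_20 = (-3.401425000000) / (-0.034014250000)
E_2/E_20 = (-13.6057/4) / (-13.6057/400)
E_2/E_20 = 400/4
E_2/E_20 = 100.000000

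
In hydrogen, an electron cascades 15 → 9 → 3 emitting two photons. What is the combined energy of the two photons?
1.451 eV

The energy levels of hydrogen are E_n = -13.6057 / n² eV.

First transition (15 → 9):
ΔE₁ = |E_9 - E_15|
ΔE₁ = |-0.167971605 - (-0.060469778)| = 0.107502 eV

Second transition (9 → 3):
ΔE₂ = |E_3 - E_9|
ΔE₂ = |-1.511744444 - (-0.167971605)| = 1.343773 eV

Total energy released:
E_total = ΔE₁ + ΔE₂ = 0.107502 + 1.343773 = 1.451 eV

Note: This equals the direct transition 15 → 3: 1.451 eV ✓
Energy is conserved regardless of the path taken.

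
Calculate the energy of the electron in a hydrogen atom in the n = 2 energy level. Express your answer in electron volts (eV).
-3.4014 eV

The energy levels of a hydrogen-like atom are given by:
E_n = -13.6057 eV / n²

For n = 2:
E_2 = -13.6057 eV / 2²
E_2 = -13.6057 eV / 4
E_2 = -3.4014 eV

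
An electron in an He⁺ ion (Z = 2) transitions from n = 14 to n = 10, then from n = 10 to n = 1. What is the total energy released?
54.145 eV

The energy levels of He⁺ are E_n = -13.6057 × 2² / n² eV.

First transition (14 → 10):
ΔE₁ = |E_10 - E_14|
ΔE₁ = |-0.544228000 - (-0.277667347)| = 0.266561 eV

Second transition (10 → 1):
ΔE₂ = |E_1 - E_10|
ΔE₂ = |-54.422800000 - (-0.544228000)| = 53.878572 eV

Total energy released:
E_total = ΔE₁ + ΔE₂ = 0.266561 + 53.878572 = 54.145 eV

Note: This equals the direct transition 14 → 1: 54.145 eV ✓
Energy is conserved regardless of the path taken.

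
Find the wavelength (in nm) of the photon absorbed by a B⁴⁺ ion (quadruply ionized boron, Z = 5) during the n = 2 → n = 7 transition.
15.876264 nm

First, find the transition energy using E_n = -13.6057 Z² / n² eV:
E_2 = -13.6057 × 5² / 2² = -85.03562500 eV
E_7 = -13.6057 × 5² / 7² = -6.94168367 eV

Photon energy: |ΔE| = |E_7 - E_2| = 78.09394133 eV

Convert to wavelength using E = hc/λ with hc = 1239.84 eV·nm:
λ = hc/E = 1239.84 eV·nm / 78.09394133 eV
λ = 15.876264 nm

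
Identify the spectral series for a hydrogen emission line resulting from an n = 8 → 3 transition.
Paschen series

The spectral series in hydrogen are named based on the final (lower) energy level:
- Lyman series: n_final = 1 (ultraviolet)
- Balmer series: n_final = 2 (visible/near-UV)
- Paschen series: n_final = 3 (infrared)
- Brackett series: n_final = 4 (infrared)
- Pfund series: n_final = 5 (far infrared)

Since this transition ends at n = 3, it belongs to the Paschen series.

For reference, this 8 → 3 line has photon energy
ΔE = 13.6057 eV × (1/3² - 1/8²) = 1.299155 eV,
corresponding to wavelength λ = hc/ΔE = 1239.84 eV·nm / 1.299155 eV = 954.34 nm in the infrared region.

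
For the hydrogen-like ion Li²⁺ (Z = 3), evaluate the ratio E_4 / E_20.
25.00

Using E_n = -13.6057 Z² / n² eV with Z = 3:

E_4 = -13.6057 × 3² / 4² = -122.4513 / 16 = -7.65320625 eV
E_20 = -13.6057 × 3² / 20² = -122.4513 / 400 = -0.30612825 eV

The ratio is:
E_4/E_20 = (-7.65320625) / (-0.30612825)
E_4/E_20 = (-122.4513/16) / (-122.4513/400)
E_4/E_20 = 400/16
E_4/E_20 = 25.00
(Note: the Z² factors cancel in the ratio.)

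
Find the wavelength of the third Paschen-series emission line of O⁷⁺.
17.08622 nm

The lines of a series are numbered from the longest wavelength (smallest ΔE) outward; the third line is the transition from n = n_f + 3 to n_f.
The Paschen series has all transitions ending at n_f = 3.

For O⁷⁺ (Z = 8), the third line (γ-line) is the jump from n = 6 to n = 3:
E_6 = -13.6057 × 8² / 6² = -24.1879111 eV
E_3 = -13.6057 × 8² / 3² = -96.7516444 eV
ΔE = E_6 - E_3 = 72.5637333 eV

λ = hc/E = 1239.84 eV·nm / 72.5637333 eV
λ = 17.08622 nm

This is the γ-line of the Paschen series in O⁷⁺.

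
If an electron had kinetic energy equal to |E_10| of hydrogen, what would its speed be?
2.1877e+05 m/s (or 0.073% of c)

The binding energy at n = 10 for hydrogen is:
E_10 = -13.6057/10² = -0.13605700 eV
|E_10| = 0.13605700 eV

Convert to Joules:
KE = 0.13605700 eV × (1.602177 × 10⁻¹⁹ J/eV) = 2.179874e-20 J

Using KE = ½mv²:
v = √(2·KE/m_e)
v = √(2 × 2.179874e-20 J / 9.10938 × 10⁻³¹ kg)
v = 2.1877e+05 m/s

This is approximately 0.073% the speed of light.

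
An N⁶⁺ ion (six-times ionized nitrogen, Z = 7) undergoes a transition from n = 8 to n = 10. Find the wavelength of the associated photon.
330.617735 nm

First, find the transition energy using E_n = -13.6057 Z² / n² eV:
E_8 = -13.6057 × 7² / 8² = -10.4168640625 eV
E_10 = -13.6057 × 7² / 10² = -6.6667930000 eV

Photon energy: |ΔE| = |E_10 - E_8| = 3.7500710625 eV

Convert to wavelength using E = hc/λ with hc = 1239.84 eV·nm:
λ = hc/E = 1239.84 eV·nm / 3.7500710625 eV
λ = 330.617735 nm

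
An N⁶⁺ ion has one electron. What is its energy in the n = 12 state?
-4.62972 eV

For hydrogen-like ions, the energy levels scale with Z²:
E_n = -13.6057 Z² / n² eV

For N⁶⁺ (Z = 7) at n = 12:
E_12 = -13.6057 × 7² / 12²
E_12 = -13.6057 × 49 / 144
E_12 = -666.6793 / 144
E_12 = -4.62972 eV

The energy is 49 times more negative than hydrogen at the same n due to the stronger nuclear charge.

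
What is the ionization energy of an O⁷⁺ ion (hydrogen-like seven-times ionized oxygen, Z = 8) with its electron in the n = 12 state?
6.0470 eV

The ionization energy is the energy needed to remove the electron completely (n → ∞).

For a hydrogen-like ion with Z = 8, E_n = -13.6057 Z² / n² eV.

At n = 12: E_12 = -13.6057 × 8² / 12² = -6.0469778 eV
At n = ∞: E_∞ = 0 eV

Ionization energy = E_∞ - E_12 = 0 - (-6.0469778) = 6.0469778 eV
Ionization energy ≈ 6.0470 eV

This is also called the binding energy of the electron in state n = 12.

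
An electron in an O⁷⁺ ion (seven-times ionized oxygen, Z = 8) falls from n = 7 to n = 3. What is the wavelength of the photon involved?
15.69797 nm

First, find the transition energy using E_n = -13.6057 Z² / n² eV:
E_7 = -13.6057 × 8² / 7² = -17.7707102 eV
E_3 = -13.6057 × 8² / 3² = -96.7516444 eV

Photon energy: |ΔE| = |E_3 - E_7| = 78.9809342 eV

Convert to wavelength using E = hc/λ with hc = 1239.84 eV·nm:
λ = hc/E = 1239.84 eV·nm / 78.9809342 eV
λ = 15.69797 nm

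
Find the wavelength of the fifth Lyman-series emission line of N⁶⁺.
1.91 nm

The lines of a series are numbered from the longest wavelength (smallest ΔE) outward; the fifth line is the transition from n = n_f + 5 to n_f.
The Lyman series has all transitions ending at n_f = 1.

For N⁶⁺ (Z = 7), the fifth line (ε-line) is the jump from n = 6 to n = 1:
E_6 = -13.6057 × 7² / 6² = -18.5189 eV
E_1 = -13.6057 × 7² / 1² = -666.6793 eV
ΔE = E_6 - E_1 = 648.1604 eV

λ = hc/E = 1239.84 eV·nm / 648.1604 eV
λ = 1.91 nm

This is the ε-line of the Lyman series in N⁶⁺.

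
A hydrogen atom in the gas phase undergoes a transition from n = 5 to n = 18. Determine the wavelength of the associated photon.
2468.64467 nm

First, find the transition energy using E_n = -13.6057 / n² eV:
E_5 = -13.6057 / 5² = -0.54422800000 eV
E_18 = -13.6057 / 18² = -0.04199290123 eV

Photon energy: |ΔE| = |E_18 - E_5| = 0.50223509877 eV

Convert to wavelength using E = hc/λ with hc = 1239.84 eV·nm:
λ = hc/E = 1239.84 eV·nm / 0.50223509877 eV
λ = 2468.64467 nm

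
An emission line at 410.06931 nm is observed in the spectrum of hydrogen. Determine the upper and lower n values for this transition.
n = 6 → n = 2

First, find the photon energy from the wavelength (hc = 1239.84 eV·nm):
E = hc/λ = 1239.84 eV·nm / 410.06931 nm = 3.0234889 eV

The energy levels of hydrogen satisfy E_n = -13.6057 / n² eV, so an emission n_i → n_f releases
ΔE = 13.6057 × (1/n_f² − 1/n_i²) eV.

Setting ΔE equal to the photon energy:
1/n_f² − 1/n_i² = 3.0234889 / 13.6057 = 0.22222222

Since 1/n_i² must be positive, we need 1/n_f² > 0.22222222, i.e. n_f ≤ 2. For each allowed n_f, solve n_i = (1/n_f² − 0.22222222)^(−1/2) and check whether it is a whole number:
  n_f = 1: 1/n_i² = 1.00000000 − 0.22222222 = 0.77777778 → n_i = 1.134  (not an integer) ✗
  n_f = 2: 1/n_i² = 0.25000000 − 0.22222222 = 0.02777778 → n_i = 6.000  → integer, n_i = 6 ✓

Only n_f = 2 gives an integer upper level, n_i = 6.

The transition is from n = 6 to n = 2 (emission).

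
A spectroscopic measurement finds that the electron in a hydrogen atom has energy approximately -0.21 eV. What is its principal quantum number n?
n = 8

The exact energy levels follow E_n = -13.6057 eV / n².

The measured value (-0.21 eV) is reported to only 2 significant figures, so we must test candidate n values and see which one matches to that precision.

Candidate energies:
  n = 6:  E = -13.6057/6² = -0.37794 eV
  n = 7:  E = -13.6057/7² = -0.27767 eV
  n = 8:  E = -13.6057/8² = -0.21259 eV  ← matches
  n = 9:  E = -13.6057/9² = -0.16797 eV
  n = 10:  E = -13.6057/10² = -0.13606 eV

Checking against the measurement of -0.21 eV (2 sig figs), only n = 8 agrees:
E_8 = -0.21259 eV, which rounds to -0.21 eV ✓

Therefore n = 8.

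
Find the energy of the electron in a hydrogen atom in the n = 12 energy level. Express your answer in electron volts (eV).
-0.09448 eV

The energy levels of a hydrogen-like atom are given by:
E_n = -13.6057 eV / n²

For n = 12:
E_12 = -13.6057 eV / 12²
E_12 = -13.6057 eV / 144
E_12 = -0.09448 eV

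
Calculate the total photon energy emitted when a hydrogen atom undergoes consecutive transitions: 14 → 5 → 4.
0.78 eV

The energy levels of hydrogen are E_n = -13.6057 / n² eV.

First transition (14 → 5):
ΔE₁ = |E_5 - E_14|
ΔE₁ = |-0.54422800 - (-0.06941684)| = 0.47481 eV

Second transition (5 → 4):
ΔE₂ = |E_4 - E_5|
ΔE₂ = |-0.85035625 - (-0.54422800)| = 0.30613 eV

Total energy released:
E_total = ΔE₁ + ΔE₂ = 0.47481 + 0.30613 = 0.78 eV

Note: This equals the direct transition 14 → 4: 0.78 eV ✓
Energy is conserved regardless of the path taken.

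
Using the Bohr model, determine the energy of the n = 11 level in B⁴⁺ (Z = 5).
-2.81 eV

For hydrogen-like ions, the energy levels scale with Z²:
E_n = -13.6057 Z² / n² eV

For B⁴⁺ (Z = 5) at n = 11:
E_11 = -13.6057 × 5² / 11²
E_11 = -13.6057 × 25 / 121
E_11 = -340.1425 / 121
E_11 = -2.81 eV

The energy is 25 times more negative than hydrogen at the same n due to the stronger nuclear charge.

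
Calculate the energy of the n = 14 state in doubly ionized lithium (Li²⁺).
-0.62 eV

For hydrogen-like ions, the energy levels scale with Z²:
E_n = -13.6057 Z² / n² eV

For Li²⁺ (Z = 3) at n = 14:
E_14 = -13.6057 × 3² / 14²
E_14 = -13.6057 × 9 / 196
E_14 = -122.4513 / 196
E_14 = -0.62 eV

The energy is 9 times more negative than hydrogen at the same n due to the stronger nuclear charge.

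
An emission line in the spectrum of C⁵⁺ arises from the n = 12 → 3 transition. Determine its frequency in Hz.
1.23369e+16 Hz

First, find the transition energy:
E_12 = -13.6057 × 6² / 12² = -3.4014250 eV
E_3 = -13.6057 × 6² / 3² = -54.4228000 eV
|ΔE| = |E_3 - E_12| = 51.0213750 eV

Convert to Joules: E = 51.0213750 eV × (1.602177 × 10⁻¹⁹ J/eV) = 8.1745274e-18 J

Using E = hf:
f = E/h = 8.1745274e-18 J / (6.62607 × 10⁻³⁴ J·s)
f = 1.23369e+16 Hz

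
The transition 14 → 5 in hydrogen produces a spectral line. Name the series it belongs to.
Pfund series

The spectral series in hydrogen are named based on the final (lower) energy level:
- Lyman series: n_final = 1 (ultraviolet)
- Balmer series: n_final = 2 (visible/near-UV)
- Paschen series: n_final = 3 (infrared)
- Brackett series: n_final = 4 (infrared)
- Pfund series: n_final = 5 (far infrared)

Since this transition ends at n = 5, it belongs to the Pfund series.

For reference, this 14 → 5 line has photon energy
ΔE = 13.6057 eV × (1/5² - 1/14²) = 0.47481116 eV,
corresponding to wavelength λ = hc/ΔE = 1239.84 eV·nm / 0.47481116 eV = 2611.23 nm in the far infrared region.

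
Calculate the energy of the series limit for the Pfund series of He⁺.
2.17691 eV

The series limit corresponds to the transition from n = ∞ to n = 5.
This is the highest energy (shortest wavelength) transition in the Pfund series.

E_∞ = 0 eV
E_5 = -13.6057 × 2² / 5² = -2.17691 eV

Energy at series limit:
ΔE = E_∞ - E_5 = 0 - (-2.17691) = 2.17691 eV

This energy equals the ionization energy from the n = 5 state of He⁺.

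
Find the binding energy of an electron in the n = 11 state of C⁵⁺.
4.048 eV

The ionization energy is the energy needed to remove the electron completely (n → ∞).

For a hydrogen-like ion with Z = 6, E_n = -13.6057 Z² / n² eV.

At n = 11: E_11 = -13.6057 × 6² / 11² = -4.047977 eV
At n = ∞: E_∞ = 0 eV

Ionization energy = E_∞ - E_11 = 0 - (-4.047977) = 4.047977 eV
Ionization energy ≈ 4.048 eV

This is also called the binding energy of the electron in state n = 11.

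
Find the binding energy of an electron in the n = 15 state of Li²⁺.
0.54423 eV

The ionization energy is the energy needed to remove the electron completely (n → ∞).

For a hydrogen-like ion with Z = 3, E_n = -13.6057 Z² / n² eV.

At n = 15: E_15 = -13.6057 × 3² / 15² = -0.54422800 eV
At n = ∞: E_∞ = 0 eV

Ionization energy = E_∞ - E_15 = 0 - (-0.54422800) = 0.54422800 eV
Ionization energy ≈ 0.54423 eV

This is also called the binding energy of the electron in state n = 15.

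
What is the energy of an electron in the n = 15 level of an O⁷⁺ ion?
-3.870 eV

For hydrogen-like ions, the energy levels scale with Z²:
E_n = -13.6057 Z² / n² eV

For O⁷⁺ (Z = 8) at n = 15:
E_15 = -13.6057 × 8² / 15²
E_15 = -13.6057 × 64 / 225
E_15 = -870.7648 / 225
E_15 = -3.870 eV

The energy is 64 times more negative than hydrogen at the same n due to the stronger nuclear charge.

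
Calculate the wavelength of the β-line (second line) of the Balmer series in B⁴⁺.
19.440 nm

The lines of a series are numbered from the longest wavelength (smallest ΔE) outward; the second line is the transition from n = n_f + 2 to n_f.
The Balmer series has all transitions ending at n_f = 2.

For B⁴⁺ (Z = 5), the second line (β-line) is the jump from n = 4 to n = 2:
E_4 = -13.6057 × 5² / 4² = -21.25891 eV
E_2 = -13.6057 × 5² / 2² = -85.03563 eV
ΔE = E_4 - E_2 = 63.77672 eV

λ = hc/E = 1239.84 eV·nm / 63.77672 eV
λ = 19.440 nm

This is the β-line of the Balmer series in B⁴⁺.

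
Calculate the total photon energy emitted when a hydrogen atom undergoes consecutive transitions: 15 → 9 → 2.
3.3410 eV

The energy levels of hydrogen are E_n = -13.6057 / n² eV.

First transition (15 → 9):
ΔE₁ = |E_9 - E_15|
ΔE₁ = |-0.1679716049 - (-0.0604697778)| = 0.1075018 eV

Second transition (9 → 2):
ΔE₂ = |E_2 - E_9|
ΔE₂ = |-3.4014250000 - (-0.1679716049)| = 3.2334534 eV

Total energy released:
E_total = ΔE₁ + ΔE₂ = 0.1075018 + 3.2334534 = 3.3410 eV

Note: This equals the direct transition 15 → 2: 3.3410 eV ✓
Energy is conserved regardless of the path taken.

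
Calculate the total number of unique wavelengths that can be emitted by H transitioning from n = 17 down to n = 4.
91

The electron can occupy levels n = 4, 5, ..., 17 during de-excitation — that is m = 17 - 4 + 1 = 14 distinct levels.

The number of distinct spectral lines equals the number of ways to choose 2 of these m levels (each pair gives one possible emission transition):

Number of lines = m(m-1)/2 = 14×13/2 = 91

These correspond to all possible transitions between the 14 levels:
17 → 16, 17 → 15, 17 → 14, 17 → 13, 17 → 12, 17 → 11, 17 → 10, 17 → 9...

Each transition produces a photon with a unique energy (and thus wavelength). This count does not depend on Z.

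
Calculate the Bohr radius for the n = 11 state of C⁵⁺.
1.0672 nm (or 10.6717 Å)

The Bohr radius formula is:
r_n = n² a₀ / Z

where a₀ = 0.0529177 nm is the Bohr radius.

For C⁵⁺ (Z = 6) at n = 11:
r_11 = 11² × 0.0529177 nm / 6
r_11 = 121 × 0.0529177 nm / 6
r_11 = 6.40304 nm / 6
r_11 = 1.0672 nm

The electron orbits at approximately 1.0672 nm from the nucleus.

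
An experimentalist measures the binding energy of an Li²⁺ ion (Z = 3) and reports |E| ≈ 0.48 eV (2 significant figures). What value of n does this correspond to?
n = 16

The exact energy levels follow E_n = -13.6057 Z² / n² eV with Z = 3.

The measured value (-0.48 eV) is reported to only 2 significant figures, so we must test candidate n values and see which one matches to that precision.

Candidate energies:
  n = 14:  E = -13.6057 × 3² / 14² = -0.62475 eV
  n = 15:  E = -13.6057 × 3² / 15² = -0.54423 eV
  n = 16:  E = -13.6057 × 3² / 16² = -0.47833 eV  ← matches
  n = 17:  E = -13.6057 × 3² / 17² = -0.42371 eV
  n = 18:  E = -13.6057 × 3² / 18² = -0.37794 eV

Checking against the measurement of -0.48 eV (2 sig figs), only n = 16 agrees:
E_16 = -0.47833 eV, which rounds to -0.48 eV ✓

Therefore n = 16.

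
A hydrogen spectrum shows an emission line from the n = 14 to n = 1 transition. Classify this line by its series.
Lyman series

The spectral series in hydrogen are named based on the final (lower) energy level:
- Lyman series: n_final = 1 (ultraviolet)
- Balmer series: n_final = 2 (visible/near-UV)
- Paschen series: n_final = 3 (infrared)
- Brackett series: n_final = 4 (infrared)
- Pfund series: n_final = 5 (far infrared)

Since this transition ends at n = 1, it belongs to the Lyman series.

For reference, this 14 → 1 line has photon energy
ΔE = 13.6057 eV × (1/1² - 1/14²) = 13.53628 eV,
corresponding to wavelength λ = hc/ΔE = 1239.84 eV·nm / 13.53628 eV = 91.594 nm in the ultraviolet region.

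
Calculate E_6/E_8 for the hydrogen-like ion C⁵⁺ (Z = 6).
1.777778

Using E_n = -13.6057 Z² / n² eV with Z = 6:

E_6 = -13.6057 × 6² / 6² = -489.8052 / 36 = -13.605700000000 eV
E_8 = -13.6057 × 6² / 8² = -489.8052 / 64 = -7.653206250000 eV

The ratio is:
E_6/E_8 = (-13.605700000000) / (-7.653206250000)
E_6/E_8 = (-489.8052/36) / (-489.8052/64)
E_6/E_8 = 64/36
E_6/E_8 = 1.777778
(Note: the Z² factors cancel in the ratio.)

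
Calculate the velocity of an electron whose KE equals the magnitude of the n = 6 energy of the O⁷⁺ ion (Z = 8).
2.92e+06 m/s (or 0.973% of c)

The binding energy at n = 6 for O⁷⁺ is:
E_6 = -13.6057 × 8²/6² = -24.18791 eV
|E_6| = 24.18791 eV

Convert to Joules:
KE = 24.18791 eV × (1.602177 × 10⁻¹⁹ J/eV) = 3.8753e-18 J

Using KE = ½mv²:
v = √(2·KE/m_e)
v = √(2 × 3.8753e-18 J / 9.10938 × 10⁻³¹ kg)
v = 2.92e+06 m/s

This is approximately 0.973% the speed of light.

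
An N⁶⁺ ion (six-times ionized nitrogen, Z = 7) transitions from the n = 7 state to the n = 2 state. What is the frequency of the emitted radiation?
3.701e+16 Hz

First, find the transition energy:
E_7 = -13.6057 × 7² / 7² = -13.60570000 eV
E_2 = -13.6057 × 7² / 2² = -166.66982500 eV
|ΔE| = |E_2 - E_7| = 153.06412500 eV

Convert to Joules: E = 153.06412500 eV × (1.602177 × 10⁻¹⁹ J/eV) = 2.45236e-17 J

Using E = hf:
f = E/h = 2.45236e-17 J / (6.62607 × 10⁻³⁴ J·s)
f = 3.701e+16 Hz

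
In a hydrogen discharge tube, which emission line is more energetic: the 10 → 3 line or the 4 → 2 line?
4 → 2

Calculate the energy for each transition:

Transition 10 → 3:
ΔE₁ = |E_3 - E_10| = |-13.6057/3² - (-13.6057/10²)|
ΔE₁ = |-1.511744444444 - (-0.136057000000)| = 1.375687444 eV

Transition 4 → 2:
ΔE₂ = |E_2 - E_4| = |-13.6057/2² - (-13.6057/4²)|
ΔE₂ = |-3.401425000000 - (-0.850356250000)| = 2.551068750 eV

Since 2.551068750 eV > 1.375687444 eV, the transition 4 → 2 emits the more energetic photon.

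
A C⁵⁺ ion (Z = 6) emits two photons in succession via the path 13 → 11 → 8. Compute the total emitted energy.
4.75495 eV

The energy levels of C⁵⁺ are E_n = -13.6057 × 6² / n² eV.

First transition (13 → 11):
ΔE₁ = |E_11 - E_13|
ΔE₁ = |-4.04797685950 - (-2.89825562130)| = 1.14972124 eV

Second transition (11 → 8):
ΔE₂ = |E_8 - E_11|
ΔE₂ = |-7.65320625000 - (-4.04797685950)| = 3.60522939 eV

Total energy released:
E_total = ΔE₁ + ΔE₂ = 1.14972124 + 3.60522939 = 4.75495 eV

Note: This equals the direct transition 13 → 8: 4.75495 eV ✓
Energy is conserved regardless of the path taken.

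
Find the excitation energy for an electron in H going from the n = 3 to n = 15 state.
1.4513 eV

The energy levels of a hydrogen-like atom are E_n = -13.6057 eV / n².

Energy at n = 3: E_3 = -13.6057 / 3² = -1.5117444 eV
Energy at n = 15: E_15 = -13.6057 / 15² = -0.0604698 eV

The excitation energy is the difference:
ΔE = E_15 - E_3
ΔE = -0.0604698 - (-1.5117444)
ΔE = 1.4513 eV

Since this is positive, energy must be absorbed (photon absorption).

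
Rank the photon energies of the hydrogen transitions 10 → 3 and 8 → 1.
8 → 1

Calculate the energy for each transition:

Transition 10 → 3:
ΔE₁ = |E_3 - E_10| = |-13.6057/3² - (-13.6057/10²)|
ΔE₁ = |-1.511744444444 - (-0.136057000000)| = 1.375687444 eV

Transition 8 → 1:
ΔE₂ = |E_1 - E_8| = |-13.6057/1² - (-13.6057/8²)|
ΔE₂ = |-13.605700000000 - (-0.212589062500)| = 13.393110938 eV

Since 13.393110938 eV > 1.375687444 eV, the transition 8 → 1 emits the more energetic photon.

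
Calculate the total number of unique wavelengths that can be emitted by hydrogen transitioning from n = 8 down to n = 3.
15

The electron can occupy levels n = 3, 4, ..., 8 during de-excitation — that is m = 8 - 3 + 1 = 6 distinct levels.

The number of distinct spectral lines equals the number of ways to choose 2 of these m levels (each pair gives one possible emission transition):

Number of lines = m(m-1)/2 = 6×5/2 = 15

These correspond to all possible transitions between the 6 levels:
8 → 7, 8 → 6, 8 → 5, 8 → 4, 8 → 3, 7 → 6, 7 → 5, 7 → 4...

Each transition produces a photon with a unique energy (and thus wavelength). This count does not depend on Z.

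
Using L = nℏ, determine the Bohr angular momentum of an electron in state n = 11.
1.1600e-33 J·s (or 11ℏ)

In the Bohr model, angular momentum is quantized:
L = nℏ

where ℏ = h/(2π) = 1.054572e-34 J·s

For n = 11:
L = 11 × 1.054572e-34 J·s
L = 1.1600e-33 J·s

This can also be written as L = 11ℏ.
The angular momentum is an integer multiple of the reduced Planck constant.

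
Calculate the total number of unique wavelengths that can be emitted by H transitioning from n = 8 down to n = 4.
10

The electron can occupy levels n = 4, 5, ..., 8 during de-excitation — that is m = 8 - 4 + 1 = 5 distinct levels.

The number of distinct spectral lines equals the number of ways to choose 2 of these m levels (each pair gives one possible emission transition):

Number of lines = m(m-1)/2 = 5×4/2 = 10

These correspond to all possible transitions between the 5 levels:
8 → 7, 8 → 6, 8 → 5, 8 → 4, 7 → 6, 7 → 5, 7 → 4, 6 → 5...

Each transition produces a photon with a unique energy (and thus wavelength). This count does not depend on Z.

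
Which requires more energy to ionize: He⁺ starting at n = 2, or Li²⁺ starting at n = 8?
He⁺ at n = 2 (E = -13.6057 eV)

Using E_n = -13.6057 Z² / n² eV:

He⁺ (Z = 2) at n = 2:
E = -13.6057 × 2² / 2² = -13.6057 × 4 / 4 = -13.6057000 eV

Li²⁺ (Z = 3) at n = 8:
E = -13.6057 × 3² / 8² = -13.6057 × 9 / 64 = -1.9133016 eV

Since -13.6057000 eV < -1.9133016 eV,
He⁺ at n = 2 is more tightly bound (requires more energy to ionize).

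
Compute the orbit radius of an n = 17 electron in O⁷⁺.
1.9117 nm (or 19.1165 Å)

The Bohr radius formula is:
r_n = n² a₀ / Z

where a₀ = 0.0529177 nm is the Bohr radius.

For O⁷⁺ (Z = 8) at n = 17:
r_17 = 17² × 0.0529177 nm / 8
r_17 = 289 × 0.0529177 nm / 8
r_17 = 15.29322 nm / 8
r_17 = 1.9117 nm

The electron orbits at approximately 1.9117 nm from the nucleus.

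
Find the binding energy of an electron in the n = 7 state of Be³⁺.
4.4427 eV

The ionization energy is the energy needed to remove the electron completely (n → ∞).

For a hydrogen-like ion with Z = 4, E_n = -13.6057 Z² / n² eV.

At n = 7: E_7 = -13.6057 × 4² / 7² = -4.4426776 eV
At n = ∞: E_∞ = 0 eV

Ionization energy = E_∞ - E_7 = 0 - (-4.4426776) = 4.4426776 eV
Ionization energy ≈ 4.4427 eV

This is also called the binding energy of the electron in state n = 7.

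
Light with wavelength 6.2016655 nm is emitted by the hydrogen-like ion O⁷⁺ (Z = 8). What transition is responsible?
n = 7 → n = 2

First, find the photon energy from the wavelength (hc = 1239.84 eV·nm):
E = hc/λ = 1239.84 eV·nm / 6.2016655 nm = 199.92049 eV

The energy levels of O⁷⁺ satisfy E_n = -13.6057 × 8² / n² eV, so an emission n_i → n_f releases
ΔE = 13.6057 × 8² × (1/n_f² − 1/n_i²) eV.

Setting ΔE equal to the photon energy:
1/n_f² − 1/n_i² = 199.92049 / (13.6057 × 8²) = 0.22959184

Since 1/n_i² must be positive, we need 1/n_f² > 0.22959184, i.e. n_f ≤ 2. For each allowed n_f, solve n_i = (1/n_f² − 0.22959184)^(−1/2) and check whether it is a whole number:
  n_f = 1: 1/n_i² = 1.00000000 − 0.22959184 = 0.77040816 → n_i = 1.139  (not an integer) ✗
  n_f = 2: 1/n_i² = 0.25000000 − 0.22959184 = 0.02040816 → n_i = 7.000  → integer, n_i = 7 ✓

Only n_f = 2 gives an integer upper level, n_i = 7.

The transition is from n = 7 to n = 2 (emission).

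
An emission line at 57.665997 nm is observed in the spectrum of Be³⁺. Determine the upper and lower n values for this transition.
n = 9 → n = 3

First, find the photon energy from the wavelength (hc = 1239.84 eV·nm):
E = hc/λ = 1239.84 eV·nm / 57.665997 nm = 21.500365 eV

The energy levels of Be³⁺ satisfy E_n = -13.6057 × 4² / n² eV, so an emission n_i → n_f releases
ΔE = 13.6057 × 4² × (1/n_f² − 1/n_i²) eV.

Setting ΔE equal to the photon energy:
1/n_f² − 1/n_i² = 21.500365 / (13.6057 × 4²) = 0.098765430

Since 1/n_i² must be positive, we need 1/n_f² > 0.098765430, i.e. n_f ≤ 3. For each allowed n_f, solve n_i = (1/n_f² − 0.098765430)^(−1/2) and check whether it is a whole number:
  n_f = 1: 1/n_i² = 1.000000000 − 0.098765430 = 0.901234570 → n_i = 1.053  (not an integer) ✗
  n_f = 2: 1/n_i² = 0.250000000 − 0.098765430 = 0.151234570 → n_i = 2.571  (not an integer) ✗
  n_f = 3: 1/n_i² = 0.111111111 − 0.098765430 = 0.012345681 → n_i = 9.000  → integer, n_i = 9 ✓

Only n_f = 3 gives an integer upper level, n_i = 9.

The transition is from n = 9 to n = 3 (emission).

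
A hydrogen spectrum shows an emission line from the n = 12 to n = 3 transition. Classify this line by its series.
Paschen series

The spectral series in hydrogen are named based on the final (lower) energy level:
- Lyman series: n_final = 1 (ultraviolet)
- Balmer series: n_final = 2 (visible/near-UV)
- Paschen series: n_final = 3 (infrared)
- Brackett series: n_final = 4 (infrared)
- Pfund series: n_final = 5 (far infrared)

Since this transition ends at n = 3, it belongs to the Paschen series.

For reference, this 12 → 3 line has photon energy
ΔE = 13.6057 eV × (1/3² - 1/12²) = 1.41726042 eV,
corresponding to wavelength λ = hc/ΔE = 1239.84 eV·nm / 1.41726042 eV = 874.8145 nm in the infrared region.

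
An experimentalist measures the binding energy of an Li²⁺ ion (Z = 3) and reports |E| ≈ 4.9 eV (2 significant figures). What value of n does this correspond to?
n = 5

The exact energy levels follow E_n = -13.6057 Z² / n² eV with Z = 3.

The measured value (-4.9 eV) is reported to only 2 significant figures, so we must test candidate n values and see which one matches to that precision.

Candidate energies:
  n = 3:  E = -13.6057 × 3² / 3² = -13.60570 eV
  n = 4:  E = -13.6057 × 3² / 4² = -7.65321 eV
  n = 5:  E = -13.6057 × 3² / 5² = -4.89805 eV  ← matches
  n = 6:  E = -13.6057 × 3² / 6² = -3.40143 eV
  n = 7:  E = -13.6057 × 3² / 7² = -2.49901 eV

Checking against the measurement of -4.9 eV (2 sig figs), only n = 5 agrees:
E_5 = -4.89805 eV, which rounds to -4.9 eV ✓

Therefore n = 5.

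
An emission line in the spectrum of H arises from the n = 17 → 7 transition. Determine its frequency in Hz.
5.58e+13 Hz

First, find the transition energy:
E_17 = -13.6057 / 17² = -0.047079 eV
E_7 = -13.6057 / 7² = -0.277667 eV
|ΔE| = |E_7 - E_17| = 0.230588 eV

Convert to Joules: E = 0.230588 eV × (1.602177 × 10⁻¹⁹ J/eV) = 3.6944e-20 J

Using E = hf:
f = E/h = 3.6944e-20 J / (6.62607 × 10⁻³⁴ J·s)
f = 5.58e+13 Hz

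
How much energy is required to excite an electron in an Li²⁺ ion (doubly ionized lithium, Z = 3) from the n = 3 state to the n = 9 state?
12.093956 eV

The energy levels of a hydrogen-like atom are E_n = -13.6057 Z² eV / n².

Energy at n = 3: E_3 = -13.6057 × 3² / 3² = -13.605700000 eV
Energy at n = 9: E_9 = -13.6057 × 3² / 9² = -1.511744444 eV

The excitation energy is the difference:
ΔE = E_9 - E_3
ΔE = -1.511744444 - (-13.605700000)
ΔE = 12.093956 eV

Since this is positive, energy must be absorbed (photon absorption).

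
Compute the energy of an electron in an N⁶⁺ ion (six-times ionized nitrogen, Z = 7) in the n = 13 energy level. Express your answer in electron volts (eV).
-3.94 eV

The energy levels of a hydrogen-like atom are given by:
E_n = -13.6057 Z² / n² eV  (with Z = 7 for N⁶⁺)

For n = 13:
E_13 = -13.6057 × 7² / 13²
E_13 = -13.6057 × 49 / 169
E_13 = -3.94 eV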